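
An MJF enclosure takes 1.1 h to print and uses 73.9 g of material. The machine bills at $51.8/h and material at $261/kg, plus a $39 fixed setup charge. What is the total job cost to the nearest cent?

$115.27

Machine cost = 51.8 × 1.1, so $56.98.
Material charge = 261 × 73.9/1000 = $19.2879.
Adding setup: 56.98 + 19.2879 + 39 → 115.2679 ≈ $115.27.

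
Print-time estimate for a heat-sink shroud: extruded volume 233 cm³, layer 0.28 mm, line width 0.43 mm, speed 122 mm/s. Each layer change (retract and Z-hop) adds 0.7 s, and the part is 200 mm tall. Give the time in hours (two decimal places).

Line area = 0.28 × 0.43 = 0.1204 mm².
Total extruded path = 233000/0.1204 = 1935215.9 mm.
Print-move time = 1935215.9 / 122, so 15862.4 s.
Layers = ⌈200/0.28⌉ = 715.
Layer-change overhead: 715 × 0.7 → 500.5 s.
Total = 15862.4 + 500.5 = 16362.9 s = 4.55 hours.

4.55 hours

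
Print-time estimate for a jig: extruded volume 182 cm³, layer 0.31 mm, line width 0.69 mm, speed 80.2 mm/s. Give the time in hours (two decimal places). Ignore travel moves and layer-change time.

2.95 hours

Bead cross-section = 0.31 × 0.69 = 0.2139 mm².
Path length: 182000 mm³ / 0.2139 mm² → 850864.9 mm.
Print-move time: 850864.9 / 80.2 → 10609.3 s.
That's 10609.3 s → 2.95 hours.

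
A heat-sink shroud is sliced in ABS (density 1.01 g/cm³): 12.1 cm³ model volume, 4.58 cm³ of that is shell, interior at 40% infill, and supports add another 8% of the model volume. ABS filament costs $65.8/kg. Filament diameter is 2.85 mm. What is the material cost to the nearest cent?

$0.57

Volume inside the shell = 12.1 − 4.58, so 7.52 cm³.
Infill volume = 0.40 × 7.52 = 3.008 cm³.
Support = 0.08 × 12.1, so 0.968 cm³.
Deposited volume = 4.58 + 3.008 + 0.968, so 8.556 cm³.
Mass = 8.556 × 1.01, so 8.64156 g.
At $65.8/kg: 8.64156/1000 × 65.8 = $0.57.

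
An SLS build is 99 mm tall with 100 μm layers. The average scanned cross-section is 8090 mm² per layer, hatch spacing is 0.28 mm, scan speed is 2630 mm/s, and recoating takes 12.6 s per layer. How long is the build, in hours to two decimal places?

Number of layers: 99 / 0.1 → 990 (rounded up).
Hatch length per layer = 8090 / 0.28, so 28892.9 mm.
Scan time per layer: 28892.9 / 2630 → 10.9859 s.
Time per layer: 10.9859 + 12.6 → 23.5859 s.
Total: 990 × 23.5859 s = 23350.041 s → 6.49 hours.

6.49 hours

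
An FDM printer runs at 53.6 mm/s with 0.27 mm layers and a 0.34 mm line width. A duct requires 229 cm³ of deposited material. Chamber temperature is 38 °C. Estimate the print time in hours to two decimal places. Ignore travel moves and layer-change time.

12.93 hours

Line area: 0.27 × 0.34 → 0.0918 mm².
Toolpath length = 229 cm³ / 0.0918 mm² = 229000 / 0.0918 = 2494553.4 mm.
Print-move time = 2494553.4 / 53.6, so 46540.2 s.
In the requested units: 46540.2 s = 12.93 hours.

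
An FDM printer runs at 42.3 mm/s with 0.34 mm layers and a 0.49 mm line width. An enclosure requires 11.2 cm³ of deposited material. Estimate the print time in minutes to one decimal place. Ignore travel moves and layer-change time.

Extrusion cross-section: 0.34 × 0.49 → 0.1666 mm².
Toolpath length = 11.2 cm³ / 0.1666 mm² = 11200 / 0.1666 = 67226.9 mm.
Print-move time: 67226.9 / 42.3 → 1589.3 s.
Converting: 1589.3 s = 26.5 minutes.

26.5 minutes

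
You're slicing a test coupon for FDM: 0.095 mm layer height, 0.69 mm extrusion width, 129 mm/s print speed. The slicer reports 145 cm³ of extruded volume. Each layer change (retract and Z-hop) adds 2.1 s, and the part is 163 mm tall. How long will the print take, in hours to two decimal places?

Bead cross-section: 0.095 × 0.69 → 0.06555 mm².
Toolpath length = 145 cm³ / 0.06555 mm² = 145000 / 0.06555 = 2212051.9 mm.
Time extruding = 2212051.9 / 129 = 17147.7 s.
Number of layers: 163 / 0.095 → 1716 (rounded up).
Z-hop total = 1716 × 2.1, so 3603.6 s.
Altogether 17147.7 + 3603.6 = 20751.3 s, i.e. 5.76 hours.

5.76 hours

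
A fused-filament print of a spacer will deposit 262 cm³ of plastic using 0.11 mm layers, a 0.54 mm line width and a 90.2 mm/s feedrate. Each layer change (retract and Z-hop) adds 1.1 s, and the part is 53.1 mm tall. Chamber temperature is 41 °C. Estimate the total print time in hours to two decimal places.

Line area = 0.11 × 0.54 = 0.0594 mm².
Total extruded path = 262000/0.0594 = 4410774.4 mm.
Print-move time: 4410774.4 / 90.2 → 48899.9 s.
Layer count = ceil(53.1 / 0.11) = 483.
Z-hop total = 483 × 1.1, so 531.3 s.
Total = 48899.9 + 531.3 = 49431.2 s = 13.73 hours.

13.73 hours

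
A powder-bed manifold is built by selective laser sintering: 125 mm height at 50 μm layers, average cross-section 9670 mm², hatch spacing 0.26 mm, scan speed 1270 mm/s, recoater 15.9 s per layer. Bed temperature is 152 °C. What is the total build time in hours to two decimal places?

Number of layers: 125 / 0.05 → 2500 (rounded up).
Per-layer scan distance = 9670 / 0.26, so 37192.3 mm.
Per-layer scan time = 37192.3 / 1270, so 29.2853 s.
Per-layer time = 29.2853 + 15.9, so 45.1853 s.
2500 layers × 45.1853 s/layer = 112963.25 s, i.e. 31.38 hours.

31.38 hours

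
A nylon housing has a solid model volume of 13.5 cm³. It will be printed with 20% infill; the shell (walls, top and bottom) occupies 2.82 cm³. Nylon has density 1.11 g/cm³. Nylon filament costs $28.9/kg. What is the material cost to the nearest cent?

Volume inside the shell = 13.5 − 2.82 = 10.68 cm³.
Infill deposited: 0.20 × 10.68 → 2.136 cm³.
Total extruded: 2.82 + 2.136 → 4.956 cm³.
Mass = 4.956 × 1.11 = 5.50116 g.
Cost = 5.50116 g / 1000 × $28.9/kg = $0.16.

$0.16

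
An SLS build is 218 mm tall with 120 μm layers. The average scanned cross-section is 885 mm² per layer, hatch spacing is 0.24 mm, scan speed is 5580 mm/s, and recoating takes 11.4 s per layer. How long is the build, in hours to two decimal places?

6.09 hours

Number of layers: 218 / 0.12 → 1817 (rounded up).
Hatch length per layer: 885 / 0.24 → 3687.5 mm.
Scan time per layer = 3687.5 / 5580 = 0.6608 s.
Time per layer = 0.6608 + 11.4 = 12.0608 s.
Build time = 1817 × 12.0608 = 21914.4736 s = 6.09 hours.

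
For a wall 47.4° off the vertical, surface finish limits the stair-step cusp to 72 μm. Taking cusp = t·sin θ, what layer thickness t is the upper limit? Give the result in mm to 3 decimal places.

sin(47.4°) = 0.7361; t_max = 0.072/0.7361 = 0.098 mm.

0.098 mm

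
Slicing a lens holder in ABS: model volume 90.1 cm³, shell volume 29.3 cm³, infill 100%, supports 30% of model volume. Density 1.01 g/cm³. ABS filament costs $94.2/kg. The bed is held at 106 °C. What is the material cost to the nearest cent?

Volume inside the shell = 90.1 − 29.3 = 60.8 cm³.
Infill deposited = 1.00 × 60.8, so 60.8 cm³.
Support = 0.30 × 90.1, so 27.03 cm³.
Total extruded: 29.3 + 60.8 + 27.03 → 117.13 cm³.
Mass: 117.13 × 1.01 → 118.3013 g.
Cost = 118.3013 g / 1000 × $94.2/kg = $11.14.

$11.14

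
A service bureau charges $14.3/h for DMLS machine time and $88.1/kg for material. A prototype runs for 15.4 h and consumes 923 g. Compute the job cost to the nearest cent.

Time charge = 14.3 × 15.4 = $220.22.
Material charge = 88.1 × 923/1000, so $81.3163.
Total = 220.22 + 81.3163 = 301.5363 ≈ $301.54.

$301.54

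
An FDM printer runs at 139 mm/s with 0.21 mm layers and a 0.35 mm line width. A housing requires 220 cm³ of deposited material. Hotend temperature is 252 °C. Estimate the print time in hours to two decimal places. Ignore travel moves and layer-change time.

Extrusion cross-section = 0.21 × 0.35, so 0.0735 mm².
Path length: 220000 mm³ / 0.0735 mm² → 2993197.3 mm.
Print-move time = 2993197.3 / 139, so 21533.8 s.
In the requested units: 21533.8 s = 5.98 hours.

5.98 hours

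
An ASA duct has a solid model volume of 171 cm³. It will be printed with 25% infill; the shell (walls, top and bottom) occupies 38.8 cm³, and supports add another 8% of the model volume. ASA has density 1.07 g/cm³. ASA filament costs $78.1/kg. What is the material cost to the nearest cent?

$7.15

Infill region: 171 − 38.8 → 132.2 cm³.
Infill deposited = 0.25 × 132.2 = 33.05 cm³.
Support = 0.08 × 171, so 13.68 cm³.
Total printed volume = 38.8 + 33.05 + 13.68 = 85.53 cm³.
Mass = 85.53 × 1.07 = 91.5171 g.
At $78.1/kg: 91.5171/1000 × 78.1 = $7.15.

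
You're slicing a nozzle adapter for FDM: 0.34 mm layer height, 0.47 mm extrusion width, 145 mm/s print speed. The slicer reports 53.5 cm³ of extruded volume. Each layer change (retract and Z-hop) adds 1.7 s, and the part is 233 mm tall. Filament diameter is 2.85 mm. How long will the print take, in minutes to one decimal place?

57.9 minutes

Extrusion cross-section = 0.34 × 0.47 = 0.1598 mm².
Total extruded path = 53500/0.1598 = 334793.5 mm.
Time extruding: 334793.5 / 145 → 2308.9 s.
Layers = ⌈233/0.34⌉ = 686.
Layer-change overhead = 686 × 1.7, so 1166.2 s.
Total = 2308.9 + 1166.2 = 3475.1 s = 57.9 minutes.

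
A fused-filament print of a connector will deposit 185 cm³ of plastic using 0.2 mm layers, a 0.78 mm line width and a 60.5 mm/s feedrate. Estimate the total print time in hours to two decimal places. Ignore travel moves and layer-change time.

Line area: 0.2 × 0.78 → 0.156 mm².
Total extruded path = 185000/0.156 = 1185897.4 mm.
Print-move time: 1185897.4 / 60.5 → 19601.6 s.
That's 19601.6 s → 5.44 hours.

5.44 hours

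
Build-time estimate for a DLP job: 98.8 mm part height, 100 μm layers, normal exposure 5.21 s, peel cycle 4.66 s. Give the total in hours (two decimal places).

Number of layers: 98.8 / 0.1 → 988 (rounded up).
Per-layer time = 5.21 + 4.66, so 9.87 s.
Build time: 988 × 9.87 s = 9751.56 s, i.e. 2.71 hours.

2.71 hours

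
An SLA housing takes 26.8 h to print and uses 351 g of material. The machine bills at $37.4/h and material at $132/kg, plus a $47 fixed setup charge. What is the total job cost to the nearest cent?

$1095.65

Machine-time cost: 37.4 × 26.8 → $1002.32.
Material cost: 132 × 351/1000 → $46.332.
Total = 1002.32 + 46.332 + 47 = 1095.652 ≈ $1095.65.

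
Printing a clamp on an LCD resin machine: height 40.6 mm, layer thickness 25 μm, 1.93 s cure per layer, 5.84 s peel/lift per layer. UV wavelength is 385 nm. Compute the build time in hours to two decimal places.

Number of layers: 40.6 / 0.025 → 1624 (rounded up).
Cycle time = 1.93 + 5.84 = 7.77 s.
Total = 1624 × 7.77 = 12618.48 s = 3.51 hours.

3.51 hours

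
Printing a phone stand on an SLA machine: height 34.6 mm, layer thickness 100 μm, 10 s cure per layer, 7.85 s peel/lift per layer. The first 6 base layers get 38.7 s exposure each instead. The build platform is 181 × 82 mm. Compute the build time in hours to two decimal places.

Number of layers: 34.6 / 0.1 → 346 (rounded up).
Bottom layers: 6 × (38.7 + 7.85) → 279.3 s.
Regular layers: 340 × (10 + 7.85) → 6069 s.
Total = 279.3 + 6069 = 6348.3 s = 1.76 hours.

1.76 hours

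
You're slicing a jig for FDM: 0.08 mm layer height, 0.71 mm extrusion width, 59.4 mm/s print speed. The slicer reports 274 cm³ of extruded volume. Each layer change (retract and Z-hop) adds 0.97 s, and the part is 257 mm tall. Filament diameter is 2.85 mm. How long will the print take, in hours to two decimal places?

Bead cross-section = 0.08 × 0.71, so 0.0568 mm².
Total extruded path = 274000/0.0568 = 4823943.7 mm.
Extrusion time = 4823943.7 / 59.4, so 81211.2 s.
Layers = ⌈257/0.08⌉ = 3213.
Z-hop total: 3213 × 0.97 → 3116.61 s.
Total = 81211.2 + 3116.61 = 84327.81 s = 23.42 hours.

23.42 hours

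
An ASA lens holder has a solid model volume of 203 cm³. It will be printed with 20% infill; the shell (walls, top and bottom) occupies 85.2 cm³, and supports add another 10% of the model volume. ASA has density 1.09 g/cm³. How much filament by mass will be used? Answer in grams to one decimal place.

Volume inside the shell = 203 − 85.2 = 117.8 cm³.
Deposited infill = 0.20 × 117.8 = 23.56 cm³.
Support = 0.10 × 203, so 20.3 cm³.
Deposited volume: 85.2 + 23.56 + 20.3 → 129.06 cm³.
Mass: 129.06 × 1.09 → 140.6754 g.

140.7 g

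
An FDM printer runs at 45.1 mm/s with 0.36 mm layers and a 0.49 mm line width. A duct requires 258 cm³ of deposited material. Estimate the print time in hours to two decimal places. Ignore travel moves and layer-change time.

9.01 hours

Line area = 0.36 × 0.49, so 0.1764 mm².
Path length: 258000 mm³ / 0.1764 mm² → 1462585 mm.
Time extruding: 1462585 / 45.1 → 32429.8 s.
32429.8 s = 9.01 hours.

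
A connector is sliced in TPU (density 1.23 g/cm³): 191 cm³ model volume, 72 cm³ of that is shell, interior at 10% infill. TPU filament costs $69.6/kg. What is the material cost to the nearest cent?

Interior volume: 191 − 72 → 119 cm³.
Deposited infill = 0.10 × 119, so 11.9 cm³.
Total printed volume = 72 + 11.9, so 83.9 cm³.
Mass: 83.9 × 1.23 → 103.197 g.
Cost = 103.197 g / 1000 × $69.6/kg = $7.18.

$7.18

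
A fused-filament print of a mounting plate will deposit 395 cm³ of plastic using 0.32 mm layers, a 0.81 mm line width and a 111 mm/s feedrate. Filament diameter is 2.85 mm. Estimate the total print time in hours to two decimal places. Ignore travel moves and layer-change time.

Extrusion cross-section = 0.32 × 0.81, so 0.2592 mm².
Toolpath length = 395 cm³ / 0.2592 mm² = 395000 / 0.2592 = 1523919.8 mm.
Print-move time = 1523919.8 / 111, so 13729 s.
That's 13729 s → 3.81 hours.

3.81 hours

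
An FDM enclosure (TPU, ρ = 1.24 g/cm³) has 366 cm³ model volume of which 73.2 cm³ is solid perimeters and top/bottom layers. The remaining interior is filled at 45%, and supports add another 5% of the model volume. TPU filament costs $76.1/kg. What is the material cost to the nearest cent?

Volume inside the shell: 366 − 73.2 → 292.8 cm³.
Infill deposited: 0.45 × 292.8 → 131.76 cm³.
Support: 0.05 × 366 → 18.3 cm³.
Deposited volume = 73.2 + 131.76 + 18.3, so 223.26 cm³.
Mass = 223.26 × 1.24 = 276.8424 g.
At $76.1/kg: 276.8424/1000 × 76.1 = $21.07.

$21.07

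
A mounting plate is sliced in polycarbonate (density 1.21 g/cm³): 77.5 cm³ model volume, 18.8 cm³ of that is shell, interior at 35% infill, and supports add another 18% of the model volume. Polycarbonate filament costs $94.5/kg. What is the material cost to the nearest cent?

$6.09

Interior volume = 77.5 − 18.8 = 58.7 cm³.
Infill deposited = 0.35 × 58.7 = 20.545 cm³.
Support = 0.18 × 77.5 = 13.95 cm³.
Total extruded: 18.8 + 20.545 + 13.95 → 53.295 cm³.
Mass = 53.295 × 1.21, so 64.48695 g.
At $94.5/kg: 64.48695/1000 × 94.5 = $6.09.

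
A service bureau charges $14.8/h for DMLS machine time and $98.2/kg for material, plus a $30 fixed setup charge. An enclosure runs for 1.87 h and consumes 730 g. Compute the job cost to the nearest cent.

$129.36

Time charge: 14.8 × 1.87 → $27.676.
Material cost = 98.2 × 730/1000, so $71.686.
Adding setup: 27.676 + 71.686 + 30 → 129.362 ≈ $129.36.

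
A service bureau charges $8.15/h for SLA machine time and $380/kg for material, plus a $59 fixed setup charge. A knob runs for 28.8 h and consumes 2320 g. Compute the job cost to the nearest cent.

$1175.32

Machine cost: 8.15 × 28.8 → $234.72.
Material charge = 380 × 2320/1000, so $881.60.
Adding setup: 234.72 + 881.60 + 59 → $1175.32.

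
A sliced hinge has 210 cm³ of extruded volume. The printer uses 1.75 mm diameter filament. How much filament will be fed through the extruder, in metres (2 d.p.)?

Cross-section of 1.75 mm filament: π·(1.75/2)² = 2.4053 mm².
Length = 210 cm³ / 2.4053 mm² = 210000 / 2.4053 = 87307.2 mm = 87.31 m.

87.31 m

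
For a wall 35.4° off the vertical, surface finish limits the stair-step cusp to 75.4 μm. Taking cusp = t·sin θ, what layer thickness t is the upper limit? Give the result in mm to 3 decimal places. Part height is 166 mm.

sin(35.4°) = 0.5793; t_max = 0.0754/0.5793 = 0.130 mm.

0.130 mm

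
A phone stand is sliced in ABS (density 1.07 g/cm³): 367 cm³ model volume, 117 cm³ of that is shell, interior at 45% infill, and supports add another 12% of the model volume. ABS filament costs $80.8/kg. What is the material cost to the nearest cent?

Volume inside the shell: 367 − 117 → 250 cm³.
Infill deposited = 0.45 × 250, so 112.5 cm³.
Support: 0.12 × 367 → 44.04 cm³.
Total extruded = 117 + 112.5 + 44.04, so 273.54 cm³.
Mass: 273.54 × 1.07 → 292.6878 g.
Cost = 292.6878 g / 1000 × $80.8/kg = $23.65.

$23.65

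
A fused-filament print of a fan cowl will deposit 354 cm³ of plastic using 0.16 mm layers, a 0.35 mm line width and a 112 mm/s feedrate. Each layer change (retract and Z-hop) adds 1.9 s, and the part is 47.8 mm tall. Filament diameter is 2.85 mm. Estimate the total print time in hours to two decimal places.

15.84 hours

Extrusion cross-section = 0.16 × 0.35 = 0.056 mm².
Toolpath length = 354 cm³ / 0.056 mm² = 354000 / 0.056 = 6321428.6 mm.
Time extruding = 6321428.6 / 112 = 56441.3 s.
Layers = ⌈47.8/0.16⌉ = 299.
Non-print overhead: 299 × 1.9 → 568.1 s.
Altogether 56441.3 + 568.1 = 57009.4 s, i.e. 15.84 hours.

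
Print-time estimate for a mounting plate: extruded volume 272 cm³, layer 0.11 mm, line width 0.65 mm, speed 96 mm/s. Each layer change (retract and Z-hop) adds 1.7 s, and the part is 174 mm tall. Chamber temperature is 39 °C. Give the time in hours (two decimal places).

Line area = 0.11 × 0.65 = 0.0715 mm².
Path length: 272000 mm³ / 0.0715 mm² → 3804195.8 mm.
Time extruding = 3804195.8 / 96, so 39627 s.
Number of layers: 174 / 0.11 → 1582 (rounded up).
Non-print overhead = 1582 × 1.7, so 2689.4 s.
Altogether 39627 + 2689.4 = 42316.4 s, i.e. 11.75 hours.

11.75 hours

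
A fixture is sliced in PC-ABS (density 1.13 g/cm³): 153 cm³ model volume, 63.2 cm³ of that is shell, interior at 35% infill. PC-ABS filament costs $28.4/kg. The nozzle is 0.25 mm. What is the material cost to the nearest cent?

$3.04

Interior volume: 153 − 63.2 → 89.8 cm³.
Infill deposited = 0.35 × 89.8 = 31.43 cm³.
Deposited volume = 63.2 + 31.43, so 94.63 cm³.
Mass: 94.63 × 1.13 → 106.9319 g.
Cost = 106.9319 g / 1000 × $28.4/kg = $3.04.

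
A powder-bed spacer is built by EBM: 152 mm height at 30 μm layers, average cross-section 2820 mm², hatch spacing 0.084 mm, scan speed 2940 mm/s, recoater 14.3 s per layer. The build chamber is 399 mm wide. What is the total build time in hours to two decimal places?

Layer count = ceil(152 / 0.03) = 5067.
Per-layer scan distance: 2820 / 0.084 → 33571.4 mm.
Per-layer scan time = 33571.4 / 2940 = 11.4188 s.
Time per layer = 11.4188 + 14.3 = 25.7188 s.
Build time = 5067 × 25.7188 = 130317.1596 s = 36.20 hours.

36.20 hours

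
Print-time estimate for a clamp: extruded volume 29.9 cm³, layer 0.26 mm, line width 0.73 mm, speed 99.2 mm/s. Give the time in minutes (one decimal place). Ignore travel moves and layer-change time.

26.5 minutes

Line area = 0.26 × 0.73 = 0.1898 mm².
Total extruded path = 29900/0.1898 = 157534.2 mm.
Extrusion time: 157534.2 / 99.2 → 1588 s.
In the requested units: 1588 s = 26.5 minutes.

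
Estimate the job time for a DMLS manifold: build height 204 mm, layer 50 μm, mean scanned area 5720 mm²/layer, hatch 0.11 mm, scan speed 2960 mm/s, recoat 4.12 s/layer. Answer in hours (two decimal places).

Number of layers: 204 / 0.05 → 4080 (rounded up).
Scan path per layer = 5720 / 0.11 = 52000 mm.
Scan time per layer = 52000 / 2960, so 17.5676 s.
Time per layer = 17.5676 + 4.12 = 21.6876 s.
4080 layers × 21.6876 s/layer = 88485.408 s, i.e. 24.58 hours.

24.58 hours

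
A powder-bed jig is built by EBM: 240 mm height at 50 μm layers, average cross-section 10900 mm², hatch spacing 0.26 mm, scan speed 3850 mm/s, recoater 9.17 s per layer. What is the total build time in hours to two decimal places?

26.75 hours

Number of layers: 240 / 0.05 → 4800 (rounded up).
Per-layer scan distance: 10900 / 0.26 → 41923.1 mm.
Per-layer scan time = 41923.1 / 3850, so 10.8891 s.
Time per layer = 10.8891 + 9.17, so 20.0591 s.
4800 layers × 20.0591 s/layer = 96283.68 s, i.e. 26.75 hours.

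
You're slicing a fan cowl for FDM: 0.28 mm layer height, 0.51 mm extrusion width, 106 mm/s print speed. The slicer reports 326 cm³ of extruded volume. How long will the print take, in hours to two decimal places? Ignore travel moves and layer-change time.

5.98 hours

Extrusion cross-section: 0.28 × 0.51 → 0.1428 mm².
Toolpath length = 326 cm³ / 0.1428 mm² = 326000 / 0.1428 = 2282913.2 mm.
Extrusion time = 2282913.2 / 106 = 21536.9 s.
That's 21536.9 s → 5.98 hours.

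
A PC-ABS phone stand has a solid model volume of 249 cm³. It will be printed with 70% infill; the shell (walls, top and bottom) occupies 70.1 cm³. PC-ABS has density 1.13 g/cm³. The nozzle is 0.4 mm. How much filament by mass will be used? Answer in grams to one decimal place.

Interior volume: 249 − 70.1 → 178.9 cm³.
Infill volume: 0.70 × 178.9 → 125.23 cm³.
Deposited volume = 70.1 + 125.23 = 195.33 cm³.
Mass: 195.33 × 1.13 → 220.7229 g.

220.7 g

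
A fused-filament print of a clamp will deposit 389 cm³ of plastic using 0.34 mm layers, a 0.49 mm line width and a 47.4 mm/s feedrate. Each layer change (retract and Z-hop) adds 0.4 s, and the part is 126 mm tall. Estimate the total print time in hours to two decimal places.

13.72 hours

Extrusion cross-section = 0.34 × 0.49 = 0.1666 mm².
Total extruded path = 389000/0.1666 = 2334934 mm.
Time extruding: 2334934 / 47.4 → 49260.2 s.
Layers = ⌈126/0.34⌉ = 371.
Layer-change overhead = 371 × 0.4, so 148.4 s.
Altogether 49260.2 + 148.4 = 49408.6 s, i.e. 13.72 hours.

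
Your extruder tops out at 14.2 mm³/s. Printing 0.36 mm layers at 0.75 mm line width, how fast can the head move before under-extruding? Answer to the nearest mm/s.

53 mm/s

Bead cross-section = 0.36 × 0.75 = 0.27 mm².
Max speed = 14.2 / 0.27 = 52.59 ≈ 53 mm/s.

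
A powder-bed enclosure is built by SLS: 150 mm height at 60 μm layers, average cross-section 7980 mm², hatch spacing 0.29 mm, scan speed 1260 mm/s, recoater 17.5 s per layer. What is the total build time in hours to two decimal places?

Number of layers: 150 / 0.06 → 2500 (rounded up).
Per-layer scan distance = 7980 / 0.29 = 27517.2 mm.
Scan time per layer = 27517.2 / 1260, so 21.839 s.
Layer cycle: 21.839 + 17.5 → 39.339 s.
Total: 2500 × 39.339 s = 98347.5 s → 27.32 hours.

27.32 hours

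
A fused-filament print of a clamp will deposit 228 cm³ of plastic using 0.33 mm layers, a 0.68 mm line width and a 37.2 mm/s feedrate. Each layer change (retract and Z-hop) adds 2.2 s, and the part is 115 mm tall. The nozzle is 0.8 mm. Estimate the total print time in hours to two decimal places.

Line area: 0.33 × 0.68 → 0.2244 mm².
Toolpath length = 228 cm³ / 0.2244 mm² = 228000 / 0.2244 = 1016042.8 mm.
Print-move time = 1016042.8 / 37.2 = 27313 s.
Number of layers: 115 / 0.33 → 349 (rounded up).
Z-hop total = 349 × 2.2 = 767.8 s.
Altogether 27313 + 767.8 = 28080.8 s, i.e. 7.80 hours.

7.80 hours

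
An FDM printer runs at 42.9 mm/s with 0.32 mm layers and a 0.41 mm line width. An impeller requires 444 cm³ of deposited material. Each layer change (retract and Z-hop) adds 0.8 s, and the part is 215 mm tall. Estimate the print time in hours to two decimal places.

22.06 hours

Line area = 0.32 × 0.41 = 0.1312 mm².
Toolpath length = 444 cm³ / 0.1312 mm² = 444000 / 0.1312 = 3384146.3 mm.
Extrusion time = 3384146.3 / 42.9 = 78884.5 s.
Number of layers: 215 / 0.32 → 672 (rounded up).
Non-print overhead = 672 × 0.8 = 537.6 s.
Altogether 78884.5 + 537.6 = 79422.1 s, i.e. 22.06 hours.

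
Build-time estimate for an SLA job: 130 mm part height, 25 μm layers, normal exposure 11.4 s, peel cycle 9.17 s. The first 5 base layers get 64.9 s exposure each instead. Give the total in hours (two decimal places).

Layers = ⌈130/0.025⌉ = 5200.
Bottom layers = 5 × (64.9 + 9.17) = 370.35 s.
Normal layers = 5195 × (11.4 + 9.17) = 106861.15 s.
Sum: 370.35 + 106861.15 = 107231.5 s → 29.79 hours.

29.79 hours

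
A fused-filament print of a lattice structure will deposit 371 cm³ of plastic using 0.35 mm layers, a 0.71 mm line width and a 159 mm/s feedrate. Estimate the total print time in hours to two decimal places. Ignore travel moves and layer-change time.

2.61 hours

Bead cross-section = 0.35 × 0.71 = 0.2485 mm².
Path length: 371000 mm³ / 0.2485 mm² → 1492957.7 mm.
Extrusion time: 1492957.7 / 159 → 9389.7 s.
That's 9389.7 s → 2.61 hours.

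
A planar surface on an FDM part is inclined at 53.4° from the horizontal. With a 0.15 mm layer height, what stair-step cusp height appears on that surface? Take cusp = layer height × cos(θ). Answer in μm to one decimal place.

89.4 μm

Cusp = layer height × cos(53.4°) = 0.15 × 0.5962 = 0.08943 mm = 89.4 μm.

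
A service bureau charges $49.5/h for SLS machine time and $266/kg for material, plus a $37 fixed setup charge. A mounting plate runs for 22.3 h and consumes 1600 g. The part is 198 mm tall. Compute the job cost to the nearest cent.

Machine cost = 49.5 × 22.3 = $1103.85.
Feedstock cost = 266 × 1600/1000, so $425.60.
Total = 1103.85 + 425.60 + 37 = $1566.45.

$1566.45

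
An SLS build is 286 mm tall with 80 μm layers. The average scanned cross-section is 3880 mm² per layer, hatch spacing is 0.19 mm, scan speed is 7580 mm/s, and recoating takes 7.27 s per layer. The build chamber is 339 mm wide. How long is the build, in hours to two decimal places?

Layers = ⌈286/0.08⌉ = 3575.
Scan path per layer: 3880 / 0.19 → 20421.1 mm.
Per-layer scan time = 20421.1 / 7580, so 2.6941 s.
Layer cycle = 2.6941 + 7.27 = 9.9641 s.
Build time = 3575 × 9.9641 = 35621.6575 s = 9.89 hours.

9.89 hours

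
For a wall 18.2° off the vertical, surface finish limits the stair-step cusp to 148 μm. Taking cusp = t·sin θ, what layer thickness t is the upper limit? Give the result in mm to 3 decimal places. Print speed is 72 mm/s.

t = h_c / sin θ = 0.148 / 0.3123 = 0.474 mm.

0.474 mm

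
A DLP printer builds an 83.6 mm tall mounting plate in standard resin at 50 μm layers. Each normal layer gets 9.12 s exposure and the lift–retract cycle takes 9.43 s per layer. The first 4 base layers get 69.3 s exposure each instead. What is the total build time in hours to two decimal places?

Layers = ⌈83.6/0.05⌉ = 1672.
Base layers = 4 × (69.3 + 9.43), so 314.92 s.
Remaining layers = 1668 × (9.12 + 9.43) = 30941.4 s.
Sum: 314.92 + 30941.4 = 31256.32 s → 8.68 hours.

8.68 hours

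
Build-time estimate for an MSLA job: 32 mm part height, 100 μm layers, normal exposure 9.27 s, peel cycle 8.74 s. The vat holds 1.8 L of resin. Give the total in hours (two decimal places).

1.60 hours

Layers = ⌈32/0.1⌉ = 320.
Each layer takes = 9.27 + 8.74, so 18.01 s.
Build time: 320 × 18.01 s = 5763.2 s, i.e. 1.60 hours.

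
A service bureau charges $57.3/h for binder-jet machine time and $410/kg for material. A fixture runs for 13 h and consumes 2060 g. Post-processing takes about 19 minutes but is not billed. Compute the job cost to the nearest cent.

$1589.50

Machine-time cost = 57.3 × 13, so $744.90.
Feedstock cost: 410 × 2060/1000 → $844.60.
Total = 744.90 + 844.60 = $1589.50.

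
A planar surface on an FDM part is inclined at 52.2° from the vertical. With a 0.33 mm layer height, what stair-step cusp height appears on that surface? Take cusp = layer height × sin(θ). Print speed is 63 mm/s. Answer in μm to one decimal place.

sin(52.2°) = 0.7902, so cusp = 0.33 × 0.7902 = 0.260766 mm → 260.8 μm.

260.8 μm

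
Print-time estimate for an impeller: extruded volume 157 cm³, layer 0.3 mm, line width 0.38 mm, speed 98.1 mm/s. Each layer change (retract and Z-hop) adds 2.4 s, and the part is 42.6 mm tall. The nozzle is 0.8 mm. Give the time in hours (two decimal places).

3.99 hours

Extrusion cross-section: 0.3 × 0.38 → 0.114 mm².
Total extruded path = 157000/0.114 = 1377193 mm.
Time extruding: 1377193 / 98.1 → 14038.7 s.
Number of layers: 42.6 / 0.3 → 142 (rounded up).
Non-print overhead: 142 × 2.4 → 340.8 s.
Total = 14038.7 + 340.8 = 14379.5 s = 3.99 hours.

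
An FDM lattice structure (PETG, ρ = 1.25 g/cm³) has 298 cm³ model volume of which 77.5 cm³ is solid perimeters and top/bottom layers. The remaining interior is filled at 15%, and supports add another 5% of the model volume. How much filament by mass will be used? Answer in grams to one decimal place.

156.8 g

Infill region = 298 − 77.5, so 220.5 cm³.
Infill volume = 0.15 × 220.5, so 33.075 cm³.
Support = 0.05 × 298 = 14.9 cm³.
Deposited volume: 77.5 + 33.075 + 14.9 → 125.475 cm³.
Mass = 125.475 × 1.25, so 156.84375 g.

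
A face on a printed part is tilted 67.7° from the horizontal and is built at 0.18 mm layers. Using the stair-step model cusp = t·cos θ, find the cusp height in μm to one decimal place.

Cusp = layer height × cos(67.7°) = 0.18 × 0.3795 = 0.06831 mm = 68.3 μm.

68.3 μm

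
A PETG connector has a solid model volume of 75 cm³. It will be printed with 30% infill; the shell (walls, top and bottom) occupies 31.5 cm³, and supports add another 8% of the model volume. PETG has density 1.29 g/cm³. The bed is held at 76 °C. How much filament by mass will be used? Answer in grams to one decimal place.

Infill region = 75 − 31.5, so 43.5 cm³.
Deposited infill = 0.30 × 43.5 = 13.05 cm³.
Support = 0.08 × 75 = 6 cm³.
Total printed volume = 31.5 + 13.05 + 6, so 50.55 cm³.
Mass = 50.55 × 1.29, so 65.2095 g.

65.2 g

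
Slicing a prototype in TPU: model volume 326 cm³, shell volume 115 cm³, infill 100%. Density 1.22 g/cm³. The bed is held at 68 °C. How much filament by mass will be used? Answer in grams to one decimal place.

Infill region: 326 − 115 → 211 cm³.
Infill deposited: 1.00 × 211 → 211 cm³.
Total printed volume = 115 + 211, so 326 cm³.
Mass: 326 × 1.22 → 397.72 g.

397.7 g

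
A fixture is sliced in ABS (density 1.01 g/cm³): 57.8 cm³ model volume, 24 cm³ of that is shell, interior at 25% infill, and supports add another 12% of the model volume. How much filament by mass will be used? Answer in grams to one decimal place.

Volume inside the shell = 57.8 − 24, so 33.8 cm³.
Infill volume = 0.25 × 33.8, so 8.45 cm³.
Support = 0.12 × 57.8, so 6.936 cm³.
Deposited volume: 24 + 8.45 + 6.936 → 39.386 cm³.
Mass: 39.386 × 1.01 → 39.77986 g.

39.8 g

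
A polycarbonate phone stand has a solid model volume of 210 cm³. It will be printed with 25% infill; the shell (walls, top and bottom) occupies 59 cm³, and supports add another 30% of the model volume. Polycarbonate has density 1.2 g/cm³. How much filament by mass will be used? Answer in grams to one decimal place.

191.7 g

Interior volume = 210 − 59 = 151 cm³.
Deposited infill = 0.25 × 151 = 37.75 cm³.
Support = 0.30 × 210, so 63 cm³.
Total extruded: 59 + 37.75 + 63 → 159.75 cm³.
Mass: 159.75 × 1.2 → 191.7 g.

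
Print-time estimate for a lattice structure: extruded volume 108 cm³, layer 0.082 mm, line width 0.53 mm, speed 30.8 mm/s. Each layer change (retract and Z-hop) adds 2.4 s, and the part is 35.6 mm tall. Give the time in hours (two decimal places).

Extrusion cross-section = 0.082 × 0.53, so 0.04346 mm².
Toolpath length = 108 cm³ / 0.04346 mm² = 108000 / 0.04346 = 2485043.7 mm.
Print-move time: 2485043.7 / 30.8 → 80683.2 s.
Layers = ⌈35.6/0.082⌉ = 435.
Non-print overhead: 435 × 2.4 → 1044 s.
Altogether 80683.2 + 1044 = 81727.2 s, i.e. 22.70 hours.

22.70 hours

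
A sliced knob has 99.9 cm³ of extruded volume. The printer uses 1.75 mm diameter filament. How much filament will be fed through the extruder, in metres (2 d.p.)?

Cross-section of 1.75 mm filament: π·(1.75/2)² = 2.4053 mm².
Length = 99.9 cm³ / 2.4053 mm² = 99900 / 2.4053 = 41533.28 mm = 41.53 m.

41.53 m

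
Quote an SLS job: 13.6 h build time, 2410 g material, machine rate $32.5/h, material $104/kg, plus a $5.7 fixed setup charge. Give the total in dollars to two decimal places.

Machine cost = 32.5 × 13.6 = $442.00.
Material charge: 104 × 2410/1000 → $250.64.
Total = 442.00 + 250.64 + 5.7 = $698.34.

$698.34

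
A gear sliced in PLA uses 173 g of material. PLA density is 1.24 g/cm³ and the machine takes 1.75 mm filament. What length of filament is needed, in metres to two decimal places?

58.00 m

Extruded volume: 173/1.24 = 139.5161 cm³ (139516.1 mm³).
A = π r² = π × 0.875² = 2.4053 mm².
L = V/A = 139516.1/2.4053 = 58003.62 mm → 58.00 m.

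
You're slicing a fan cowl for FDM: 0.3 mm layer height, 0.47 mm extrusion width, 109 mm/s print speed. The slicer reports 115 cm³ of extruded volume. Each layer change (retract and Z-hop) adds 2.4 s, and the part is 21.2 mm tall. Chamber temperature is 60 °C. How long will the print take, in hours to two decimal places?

2.13 hours

Extrusion cross-section = 0.3 × 0.47, so 0.141 mm².
Path length: 115000 mm³ / 0.141 mm² → 815602.8 mm.
Print-move time = 815602.8 / 109, so 7482.6 s.
Number of layers: 21.2 / 0.3 → 71 (rounded up).
Layer-change overhead: 71 × 2.4 → 170.4 s.
Altogether 7482.6 + 170.4 = 7653 s, i.e. 2.13 hours.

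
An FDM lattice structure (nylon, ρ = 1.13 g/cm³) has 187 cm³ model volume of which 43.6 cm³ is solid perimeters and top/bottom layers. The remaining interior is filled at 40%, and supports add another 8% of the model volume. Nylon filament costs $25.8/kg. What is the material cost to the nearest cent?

$3.38

Interior volume: 187 − 43.6 → 143.4 cm³.
Deposited infill = 0.40 × 143.4 = 57.36 cm³.
Support: 0.08 × 187 → 14.96 cm³.
Total extruded: 43.6 + 57.36 + 14.96 → 115.92 cm³.
Mass = 115.92 × 1.13 = 130.9896 g.
At $25.8/kg: 130.9896/1000 × 25.8 = $3.38.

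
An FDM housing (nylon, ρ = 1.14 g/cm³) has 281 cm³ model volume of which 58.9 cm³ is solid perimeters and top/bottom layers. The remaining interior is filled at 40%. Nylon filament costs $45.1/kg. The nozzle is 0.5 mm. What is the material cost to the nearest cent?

$7.60

Interior volume = 281 − 58.9 = 222.1 cm³.
Infill volume: 0.40 × 222.1 → 88.84 cm³.
Total extruded = 58.9 + 88.84 = 147.74 cm³.
Mass: 147.74 × 1.14 → 168.4236 g.
Cost = 168.4236 g / 1000 × $45.1/kg = $7.60.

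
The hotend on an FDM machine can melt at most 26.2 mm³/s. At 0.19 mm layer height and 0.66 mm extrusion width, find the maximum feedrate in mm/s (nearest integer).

Extrusion cross-section = 0.19 × 0.66, so 0.1254 mm².
Max speed = 26.2 / 0.1254 = 208.93 ≈ 209 mm/s.

209 mm/s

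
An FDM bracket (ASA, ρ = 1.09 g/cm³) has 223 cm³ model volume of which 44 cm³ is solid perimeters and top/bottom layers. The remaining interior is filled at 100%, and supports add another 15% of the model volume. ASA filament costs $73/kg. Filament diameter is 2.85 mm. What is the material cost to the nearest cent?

Interior volume = 223 − 44, so 179 cm³.
Infill deposited: 1.00 × 179 → 179 cm³.
Support = 0.15 × 223, so 33.45 cm³.
Deposited volume = 44 + 179 + 33.45, so 256.45 cm³.
Mass = 256.45 × 1.09 = 279.5305 g.
At $73/kg: 279.5305/1000 × 73 = $20.41.

$20.41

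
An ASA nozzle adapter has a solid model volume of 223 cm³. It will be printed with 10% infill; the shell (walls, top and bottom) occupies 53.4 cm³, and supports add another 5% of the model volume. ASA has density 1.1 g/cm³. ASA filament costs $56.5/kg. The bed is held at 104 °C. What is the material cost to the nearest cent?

Infill region = 223 − 53.4, so 169.6 cm³.
Infill volume: 0.10 × 169.6 → 16.96 cm³.
Support = 0.05 × 223, so 11.15 cm³.
Deposited volume = 53.4 + 16.96 + 11.15 = 81.51 cm³.
Mass: 81.51 × 1.1 → 89.661 g.
Cost = 89.661 g / 1000 × $56.5/kg = $5.07.

$5.07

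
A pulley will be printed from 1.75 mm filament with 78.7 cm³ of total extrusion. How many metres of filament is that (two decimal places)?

32.72 m

Cross-section of 1.75 mm filament: π·(1.75/2)² = 2.4053 mm².
Length = 78.7 cm³ / 2.4053 mm² = 78700 / 2.4053 = 32719.41 mm = 32.72 m.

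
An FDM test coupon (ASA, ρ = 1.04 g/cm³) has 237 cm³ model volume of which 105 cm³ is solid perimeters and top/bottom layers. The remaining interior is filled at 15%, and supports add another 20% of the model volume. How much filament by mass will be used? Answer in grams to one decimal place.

Infill region: 237 − 105 → 132 cm³.
Infill deposited: 0.15 × 132 → 19.8 cm³.
Support = 0.20 × 237, so 47.4 cm³.
Total printed volume = 105 + 19.8 + 47.4, so 172.2 cm³.
Mass: 172.2 × 1.04 → 179.088 g.

179.1 g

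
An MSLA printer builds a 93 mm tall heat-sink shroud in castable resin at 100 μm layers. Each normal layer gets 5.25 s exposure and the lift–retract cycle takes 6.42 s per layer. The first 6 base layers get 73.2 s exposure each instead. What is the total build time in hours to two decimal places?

Number of layers: 93 / 0.1 → 930 (rounded up).
Burn-in layers = 6 × (73.2 + 6.42), so 477.72 s.
Remaining layers: 924 × (5.25 + 6.42) → 10783.08 s.
Total = 477.72 + 10783.08 = 11260.8 s = 3.13 hours.

3.13 hours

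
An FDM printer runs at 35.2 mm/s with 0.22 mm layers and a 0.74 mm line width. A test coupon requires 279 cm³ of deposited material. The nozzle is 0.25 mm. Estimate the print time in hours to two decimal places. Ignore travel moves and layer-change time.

13.52 hours

Extrusion cross-section = 0.22 × 0.74 = 0.1628 mm².
Path length: 279000 mm³ / 0.1628 mm² → 1713759.2 mm.
Extrusion time = 1713759.2 / 35.2, so 48686.3 s.
Converting: 48686.3 s = 13.52 hours.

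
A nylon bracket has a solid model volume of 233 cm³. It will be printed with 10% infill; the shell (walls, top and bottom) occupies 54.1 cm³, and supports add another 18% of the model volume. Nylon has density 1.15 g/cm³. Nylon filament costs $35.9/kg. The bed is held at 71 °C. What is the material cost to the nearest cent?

$4.70

Volume inside the shell = 233 − 54.1 = 178.9 cm³.
Infill deposited: 0.10 × 178.9 → 17.89 cm³.
Support = 0.18 × 233 = 41.94 cm³.
Total printed volume = 54.1 + 17.89 + 41.94 = 113.93 cm³.
Mass = 113.93 × 1.15, so 131.0195 g.
Cost = 131.0195 g / 1000 × $35.9/kg = $4.70.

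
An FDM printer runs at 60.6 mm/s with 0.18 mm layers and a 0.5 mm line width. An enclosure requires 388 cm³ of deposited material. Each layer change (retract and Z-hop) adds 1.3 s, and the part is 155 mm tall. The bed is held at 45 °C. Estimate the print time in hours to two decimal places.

20.07 hours

Extrusion cross-section = 0.18 × 0.5 = 0.09 mm².
Path length: 388000 mm³ / 0.09 mm² → 4311111.1 mm.
Time extruding = 4311111.1 / 60.6, so 71140.4 s.
Layer count = ceil(155 / 0.18) = 862.
Layer-change overhead = 862 × 1.3 = 1120.6 s.
Altogether 71140.4 + 1120.6 = 72261 s, i.e. 20.07 hours.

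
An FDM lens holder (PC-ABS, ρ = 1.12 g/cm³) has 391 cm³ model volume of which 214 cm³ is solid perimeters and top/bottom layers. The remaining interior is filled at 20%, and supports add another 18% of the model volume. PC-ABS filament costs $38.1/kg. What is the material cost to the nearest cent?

$13.65

Interior volume = 391 − 214, so 177 cm³.
Infill volume = 0.20 × 177 = 35.4 cm³.
Support = 0.18 × 391, so 70.38 cm³.
Total printed volume = 214 + 35.4 + 70.38 = 319.78 cm³.
Mass = 319.78 × 1.12 = 358.1536 g.
Cost = 358.1536 g / 1000 × $38.1/kg = $13.65.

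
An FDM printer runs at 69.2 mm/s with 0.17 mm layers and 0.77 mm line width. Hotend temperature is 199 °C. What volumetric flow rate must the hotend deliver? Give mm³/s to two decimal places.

A: 0.17 × 0.77 → 0.1309 mm².
Q = v·A = 69.2 × 0.1309 = 9.06 mm³/s.

9.06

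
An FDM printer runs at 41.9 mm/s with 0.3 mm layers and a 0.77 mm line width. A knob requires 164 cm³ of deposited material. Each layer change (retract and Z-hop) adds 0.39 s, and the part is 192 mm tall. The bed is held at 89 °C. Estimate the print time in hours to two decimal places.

4.78 hours

Line area = 0.3 × 0.77 = 0.231 mm².
Toolpath length = 164 cm³ / 0.231 mm² = 164000 / 0.231 = 709956.7 mm.
Time extruding = 709956.7 / 41.9 = 16944.1 s.
Layers = ⌈192/0.3⌉ = 640.
Layer-change overhead = 640 × 0.39 = 249.6 s.
Total = 16944.1 + 249.6 = 17193.7 s = 4.78 hours.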